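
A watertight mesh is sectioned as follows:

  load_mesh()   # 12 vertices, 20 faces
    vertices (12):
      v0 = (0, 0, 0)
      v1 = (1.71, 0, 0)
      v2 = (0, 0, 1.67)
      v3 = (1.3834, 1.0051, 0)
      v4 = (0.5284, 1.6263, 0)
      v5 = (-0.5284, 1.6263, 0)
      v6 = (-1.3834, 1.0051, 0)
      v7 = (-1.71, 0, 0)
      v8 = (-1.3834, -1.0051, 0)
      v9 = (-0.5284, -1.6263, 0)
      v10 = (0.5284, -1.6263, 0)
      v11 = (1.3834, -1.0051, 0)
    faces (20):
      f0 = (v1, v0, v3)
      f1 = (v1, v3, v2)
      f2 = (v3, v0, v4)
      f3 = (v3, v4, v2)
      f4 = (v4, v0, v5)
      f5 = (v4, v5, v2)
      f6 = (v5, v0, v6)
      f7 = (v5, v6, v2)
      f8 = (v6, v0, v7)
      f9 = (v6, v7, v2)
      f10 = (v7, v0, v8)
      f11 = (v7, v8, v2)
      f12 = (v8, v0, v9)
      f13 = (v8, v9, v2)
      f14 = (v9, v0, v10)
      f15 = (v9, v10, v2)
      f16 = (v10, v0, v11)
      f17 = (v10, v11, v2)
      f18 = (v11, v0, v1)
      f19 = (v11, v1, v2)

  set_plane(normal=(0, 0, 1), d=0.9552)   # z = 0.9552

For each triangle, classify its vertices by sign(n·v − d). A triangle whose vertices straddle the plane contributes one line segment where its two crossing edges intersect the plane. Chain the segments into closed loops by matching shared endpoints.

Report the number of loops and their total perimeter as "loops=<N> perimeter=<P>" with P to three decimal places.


loops=1 perimeter=4.523

Straddling triangles (10 of 20):
  (v1,v3,v2) [--+] → (0.592128, 0.430207, 0.9552)–(0.731921, 0, 0.9552)  len=0.4523
  (v3,v4,v2) [--+] → (0.226168, 0.696095, 0.9552)–(0.592128, 0.430207, 0.9552)  len=0.4524
  (v4,v5,v2) [--+] → (-0.226168, 0.696095, 0.9552)–(0.226168, 0.696095, 0.9552)  len=0.4523
  (v5,v6,v2) [--+] → (-0.592128, 0.430207, 0.9552)–(-0.226168, 0.696095, 0.9552)  len=0.4524
  (v6,v7,v2) [--+] → (-0.731921, 0, 0.9552)–(-0.592128, 0.430207, 0.9552)  len=0.4523
  (v7,v8,v2) [--+] → (-0.592128, -0.430207, 0.9552)–(-0.731921, 0, 0.9552)  len=0.4523
  (v8,v9,v2) [--+] → (-0.226168, -0.696095, 0.9552)–(-0.592128, -0.430207, 0.9552)  len=0.4524
  (v9,v10,v2) [--+] → (0.226168, -0.696095, 0.9552)–(-0.226168, -0.696095, 0.9552)  len=0.4523
  (v10,v11,v2) [--+] → (0.592128, -0.430207, 0.9552)–(0.226168, -0.696095, 0.9552)  len=0.4524
  (v11,v1,v2) [--+] → (0.731921, 0, 0.9552)–(0.592128, -0.430207, 0.9552)  len=0.4523

Chained into 1 loop(s):
  loop 1: 10 segments, perimeter = 4.5235
Total perimeter = 4.523


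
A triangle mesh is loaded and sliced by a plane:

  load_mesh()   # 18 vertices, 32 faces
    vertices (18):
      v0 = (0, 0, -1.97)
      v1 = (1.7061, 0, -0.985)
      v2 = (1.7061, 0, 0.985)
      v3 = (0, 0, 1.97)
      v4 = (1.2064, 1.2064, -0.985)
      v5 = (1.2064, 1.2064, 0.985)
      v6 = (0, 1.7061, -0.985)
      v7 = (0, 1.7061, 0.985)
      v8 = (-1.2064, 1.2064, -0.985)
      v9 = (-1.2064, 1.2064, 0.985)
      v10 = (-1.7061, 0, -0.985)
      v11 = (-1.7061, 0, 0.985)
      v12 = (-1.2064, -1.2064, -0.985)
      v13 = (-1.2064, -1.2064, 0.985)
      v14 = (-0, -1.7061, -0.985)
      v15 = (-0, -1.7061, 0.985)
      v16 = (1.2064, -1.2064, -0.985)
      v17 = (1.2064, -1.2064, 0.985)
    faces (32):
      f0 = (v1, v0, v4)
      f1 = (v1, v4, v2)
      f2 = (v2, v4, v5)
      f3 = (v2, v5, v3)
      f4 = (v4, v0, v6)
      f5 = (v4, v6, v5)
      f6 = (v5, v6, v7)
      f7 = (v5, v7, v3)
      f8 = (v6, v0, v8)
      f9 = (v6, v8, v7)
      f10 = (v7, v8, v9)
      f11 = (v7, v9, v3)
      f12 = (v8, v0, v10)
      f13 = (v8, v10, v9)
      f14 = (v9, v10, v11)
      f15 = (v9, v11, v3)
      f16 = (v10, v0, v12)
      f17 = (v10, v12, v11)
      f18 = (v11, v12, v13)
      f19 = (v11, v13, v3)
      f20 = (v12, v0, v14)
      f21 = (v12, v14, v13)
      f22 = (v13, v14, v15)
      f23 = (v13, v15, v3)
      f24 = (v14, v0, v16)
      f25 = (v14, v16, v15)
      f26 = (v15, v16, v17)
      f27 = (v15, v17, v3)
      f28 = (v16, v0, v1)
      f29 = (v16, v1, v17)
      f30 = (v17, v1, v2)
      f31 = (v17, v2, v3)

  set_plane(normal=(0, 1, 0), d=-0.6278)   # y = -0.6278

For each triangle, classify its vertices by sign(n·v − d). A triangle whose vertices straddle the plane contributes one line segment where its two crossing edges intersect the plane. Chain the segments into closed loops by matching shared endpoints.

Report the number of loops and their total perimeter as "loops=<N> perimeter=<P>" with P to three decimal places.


loops=1 perimeter=10.301

Straddling triangles (12 of 32):
  (v10,v0,v12) [++-] → (-0.6278, -0.6278, -1.45741)–(-1.44606, -0.6278, -0.985)  len=0.9448
  (v10,v12,v11) [+-+] → (-1.44606, -0.6278, -0.985)–(-1.44606, -0.6278, -0.0401708)  len=0.9448
  (v11,v12,v13) [+--] → (-1.44606, -0.6278, -0.0401708)–(-1.44606, -0.6278, 0.985)  len=1.0252
  (v11,v13,v3) [+-+] → (-1.44606, -0.6278, 0.985)–(-0.6278, -0.6278, 1.45741)  len=0.9448
  (v12,v0,v14) [-+-] → (-0.6278, -0.6278, -1.45741)–(0, -0.6278, -1.60755)  len=0.6455
  (v13,v15,v3) [--+] → (0, -0.6278, 1.60755)–(-0.6278, -0.6278, 1.45741)  len=0.6455
  (v14,v0,v16) [-+-] → (0, -0.6278, -1.60755)–(0.6278, -0.6278, -1.45741)  len=0.6455
  (v15,v17,v3) [--+] → (0.6278, -0.6278, 1.45741)–(0, -0.6278, 1.60755)  len=0.6455
  (v16,v0,v1) [-++] → (0.6278, -0.6278, -1.45741)–(1.44606, -0.6278, -0.985)  len=0.9448
  (v16,v1,v17) [-+-] → (1.44606, -0.6278, -0.985)–(1.44606, -0.6278, 0.0401708)  len=1.0252
  (v17,v1,v2) [-++] → (1.44606, -0.6278, 0.0401708)–(1.44606, -0.6278, 0.985)  len=0.9448
  (v17,v2,v3) [-++] → (1.44606, -0.6278, 0.985)–(0.6278, -0.6278, 1.45741)  len=0.9448

Chained into 1 loop(s):
  loop 1: 12 segments, perimeter = 10.3014
Total perimeter = 10.301


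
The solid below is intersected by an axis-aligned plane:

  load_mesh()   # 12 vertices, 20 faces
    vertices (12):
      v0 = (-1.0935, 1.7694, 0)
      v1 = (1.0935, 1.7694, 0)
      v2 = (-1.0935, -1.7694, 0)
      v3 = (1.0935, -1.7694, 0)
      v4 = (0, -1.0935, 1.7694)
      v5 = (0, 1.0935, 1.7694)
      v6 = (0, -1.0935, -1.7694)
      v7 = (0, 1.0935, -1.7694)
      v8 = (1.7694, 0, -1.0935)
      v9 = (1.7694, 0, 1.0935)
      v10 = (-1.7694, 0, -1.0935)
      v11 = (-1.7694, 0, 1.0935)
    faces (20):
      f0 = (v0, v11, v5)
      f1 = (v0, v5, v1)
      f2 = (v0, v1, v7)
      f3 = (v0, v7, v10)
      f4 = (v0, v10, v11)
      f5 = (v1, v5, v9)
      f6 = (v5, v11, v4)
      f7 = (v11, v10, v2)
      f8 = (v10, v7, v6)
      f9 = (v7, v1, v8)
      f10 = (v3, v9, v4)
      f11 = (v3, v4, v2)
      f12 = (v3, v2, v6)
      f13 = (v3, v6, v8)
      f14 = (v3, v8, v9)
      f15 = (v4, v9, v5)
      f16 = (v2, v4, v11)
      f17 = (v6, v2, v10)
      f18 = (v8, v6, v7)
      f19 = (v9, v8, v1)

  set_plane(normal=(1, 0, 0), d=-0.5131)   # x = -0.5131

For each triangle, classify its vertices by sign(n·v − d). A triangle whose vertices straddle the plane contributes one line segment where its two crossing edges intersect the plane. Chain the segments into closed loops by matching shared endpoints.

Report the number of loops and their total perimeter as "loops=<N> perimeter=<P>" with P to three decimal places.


Straddling triangles (10 of 20):
  (v0,v11,v5) [--+] → (-0.5131, 0.776401, 1.5734)–(-0.5131, 1.41065, 0.939149)  len=0.8970
  (v0,v5,v1) [-++] → (-0.5131, 1.41065, 0.939149)–(-0.5131, 1.7694, 0)  len=1.0053
  (v0,v1,v7) [-++] → (-0.5131, 1.7694, 0)–(-0.5131, 1.41065, -0.939149)  len=1.0053
  (v0,v7,v10) [-+-] → (-0.5131, 1.41065, -0.939149)–(-0.5131, 0.776401, -1.5734)  len=0.8970
  (v5,v11,v4) [+-+] → (-0.5131, 0.776401, 1.5734)–(-0.5131, -0.776401, 1.5734)  len=1.5528
  (v10,v7,v6) [-++] → (-0.5131, 0.776401, -1.5734)–(-0.5131, -0.776401, -1.5734)  len=1.5528
  (v3,v4,v2) [++-] → (-0.5131, -1.41065, 0.939149)–(-0.5131, -1.7694, 0)  len=1.0053
  (v3,v2,v6) [+-+] → (-0.5131, -1.7694, 0)–(-0.5131, -1.41065, -0.939149)  len=1.0053
  (v2,v4,v11) [-+-] → (-0.5131, -1.41065, 0.939149)–(-0.5131, -0.776401, 1.5734)  len=0.8970
  (v6,v2,v10) [+--] → (-0.5131, -1.41065, -0.939149)–(-0.5131, -0.776401, -1.5734)  len=0.8970

Chained into 1 loop(s):
  loop 1: 10 segments, perimeter = 10.7148
Total perimeter = 10.715

loops=1 perimeter=10.715


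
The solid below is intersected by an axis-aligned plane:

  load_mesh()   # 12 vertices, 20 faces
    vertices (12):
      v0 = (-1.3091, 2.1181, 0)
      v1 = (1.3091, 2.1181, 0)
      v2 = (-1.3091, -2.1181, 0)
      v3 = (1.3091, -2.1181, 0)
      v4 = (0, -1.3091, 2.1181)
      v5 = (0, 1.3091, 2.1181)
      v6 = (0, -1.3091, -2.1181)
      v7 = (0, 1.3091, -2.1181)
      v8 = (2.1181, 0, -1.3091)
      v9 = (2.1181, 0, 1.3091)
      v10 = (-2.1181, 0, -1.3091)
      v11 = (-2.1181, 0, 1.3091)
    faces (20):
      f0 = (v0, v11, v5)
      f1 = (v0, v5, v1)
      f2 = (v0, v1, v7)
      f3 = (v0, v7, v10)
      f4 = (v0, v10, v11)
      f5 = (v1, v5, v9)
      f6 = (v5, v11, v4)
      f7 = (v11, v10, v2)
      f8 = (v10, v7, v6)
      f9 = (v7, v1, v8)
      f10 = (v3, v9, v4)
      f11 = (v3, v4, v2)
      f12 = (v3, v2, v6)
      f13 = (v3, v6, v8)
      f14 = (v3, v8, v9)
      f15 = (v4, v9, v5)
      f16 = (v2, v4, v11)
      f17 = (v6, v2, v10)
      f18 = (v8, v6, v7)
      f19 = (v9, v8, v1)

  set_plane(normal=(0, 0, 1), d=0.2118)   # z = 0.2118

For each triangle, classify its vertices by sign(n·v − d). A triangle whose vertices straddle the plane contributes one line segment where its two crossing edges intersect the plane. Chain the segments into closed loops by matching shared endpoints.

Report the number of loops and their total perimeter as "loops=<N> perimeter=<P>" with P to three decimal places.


Straddling triangles (10 of 20):
  (v0,v11,v5) [-++] → (-1.43999, 1.77541, 0.2118)–(-1.1782, 2.0372, 0.2118)  len=0.3702
  (v0,v5,v1) [-+-] → (-1.1782, 2.0372, 0.2118)–(1.1782, 2.0372, 0.2118)  len=2.3564
  (v0,v10,v11) [--+] → (-2.1181, 0, 0.2118)–(-1.43999, 1.77541, 0.2118)  len=1.9005
  (v1,v5,v9) [-++] → (1.1782, 2.0372, 0.2118)–(1.43999, 1.77541, 0.2118)  len=0.3702
  (v11,v10,v2) [+--] → (-2.1181, 0, 0.2118)–(-1.43999, -1.77541, 0.2118)  len=1.9005
  (v3,v9,v4) [-++] → (1.43999, -1.77541, 0.2118)–(1.1782, -2.0372, 0.2118)  len=0.3702
  (v3,v4,v2) [-+-] → (1.1782, -2.0372, 0.2118)–(-1.1782, -2.0372, 0.2118)  len=2.3564
  (v3,v8,v9) [--+] → (2.1181, 0, 0.2118)–(1.43999, -1.77541, 0.2118)  len=1.9005
  (v2,v4,v11) [-++] → (-1.1782, -2.0372, 0.2118)–(-1.43999, -1.77541, 0.2118)  len=0.3702
  (v9,v8,v1) [+--] → (2.1181, 0, 0.2118)–(1.43999, 1.77541, 0.2118)  len=1.9005

Chained into 1 loop(s):
  loop 1: 10 segments, perimeter = 13.7957
Total perimeter = 13.796

loops=1 perimeter=13.796


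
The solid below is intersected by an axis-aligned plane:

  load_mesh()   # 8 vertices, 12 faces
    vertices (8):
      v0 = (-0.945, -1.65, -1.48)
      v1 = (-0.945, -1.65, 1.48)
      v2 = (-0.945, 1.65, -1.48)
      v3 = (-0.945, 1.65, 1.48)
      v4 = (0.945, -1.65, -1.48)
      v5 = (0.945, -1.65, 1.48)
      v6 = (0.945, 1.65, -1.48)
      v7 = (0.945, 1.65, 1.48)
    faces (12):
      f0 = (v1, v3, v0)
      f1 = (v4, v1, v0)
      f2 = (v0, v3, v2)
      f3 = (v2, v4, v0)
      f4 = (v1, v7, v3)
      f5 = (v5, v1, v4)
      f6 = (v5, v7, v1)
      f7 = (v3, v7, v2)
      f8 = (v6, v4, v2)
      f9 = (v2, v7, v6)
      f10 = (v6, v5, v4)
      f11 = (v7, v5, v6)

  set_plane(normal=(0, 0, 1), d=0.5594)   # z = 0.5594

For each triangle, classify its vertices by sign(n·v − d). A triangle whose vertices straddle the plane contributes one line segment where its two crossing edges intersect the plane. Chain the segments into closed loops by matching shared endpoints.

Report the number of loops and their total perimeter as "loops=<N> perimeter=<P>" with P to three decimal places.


loops=1 perimeter=10.380

Straddling triangles (8 of 12):
  (v1,v3,v0) [++-] → (-0.945, 0.623655, 0.5594)–(-0.945, -1.65, 0.5594)  len=2.2737
  (v4,v1,v0) [-+-] → (-0.357184, -1.65, 0.5594)–(-0.945, -1.65, 0.5594)  len=0.5878
  (v0,v3,v2) [-+-] → (-0.945, 0.623655, 0.5594)–(-0.945, 1.65, 0.5594)  len=1.0263
  (v5,v1,v4) [++-] → (-0.357184, -1.65, 0.5594)–(0.945, -1.65, 0.5594)  len=1.3022
  (v3,v7,v2) [++-] → (0.357184, 1.65, 0.5594)–(-0.945, 1.65, 0.5594)  len=1.3022
  (v2,v7,v6) [-+-] → (0.357184, 1.65, 0.5594)–(0.945, 1.65, 0.5594)  len=0.5878
  (v6,v5,v4) [-+-] → (0.945, -0.623655, 0.5594)–(0.945, -1.65, 0.5594)  len=1.0263
  (v7,v5,v6) [++-] → (0.945, -0.623655, 0.5594)–(0.945, 1.65, 0.5594)  len=2.2737

Chained into 1 loop(s):
  loop 1: 8 segments, perimeter = 10.3800
Total perimeter = 10.380


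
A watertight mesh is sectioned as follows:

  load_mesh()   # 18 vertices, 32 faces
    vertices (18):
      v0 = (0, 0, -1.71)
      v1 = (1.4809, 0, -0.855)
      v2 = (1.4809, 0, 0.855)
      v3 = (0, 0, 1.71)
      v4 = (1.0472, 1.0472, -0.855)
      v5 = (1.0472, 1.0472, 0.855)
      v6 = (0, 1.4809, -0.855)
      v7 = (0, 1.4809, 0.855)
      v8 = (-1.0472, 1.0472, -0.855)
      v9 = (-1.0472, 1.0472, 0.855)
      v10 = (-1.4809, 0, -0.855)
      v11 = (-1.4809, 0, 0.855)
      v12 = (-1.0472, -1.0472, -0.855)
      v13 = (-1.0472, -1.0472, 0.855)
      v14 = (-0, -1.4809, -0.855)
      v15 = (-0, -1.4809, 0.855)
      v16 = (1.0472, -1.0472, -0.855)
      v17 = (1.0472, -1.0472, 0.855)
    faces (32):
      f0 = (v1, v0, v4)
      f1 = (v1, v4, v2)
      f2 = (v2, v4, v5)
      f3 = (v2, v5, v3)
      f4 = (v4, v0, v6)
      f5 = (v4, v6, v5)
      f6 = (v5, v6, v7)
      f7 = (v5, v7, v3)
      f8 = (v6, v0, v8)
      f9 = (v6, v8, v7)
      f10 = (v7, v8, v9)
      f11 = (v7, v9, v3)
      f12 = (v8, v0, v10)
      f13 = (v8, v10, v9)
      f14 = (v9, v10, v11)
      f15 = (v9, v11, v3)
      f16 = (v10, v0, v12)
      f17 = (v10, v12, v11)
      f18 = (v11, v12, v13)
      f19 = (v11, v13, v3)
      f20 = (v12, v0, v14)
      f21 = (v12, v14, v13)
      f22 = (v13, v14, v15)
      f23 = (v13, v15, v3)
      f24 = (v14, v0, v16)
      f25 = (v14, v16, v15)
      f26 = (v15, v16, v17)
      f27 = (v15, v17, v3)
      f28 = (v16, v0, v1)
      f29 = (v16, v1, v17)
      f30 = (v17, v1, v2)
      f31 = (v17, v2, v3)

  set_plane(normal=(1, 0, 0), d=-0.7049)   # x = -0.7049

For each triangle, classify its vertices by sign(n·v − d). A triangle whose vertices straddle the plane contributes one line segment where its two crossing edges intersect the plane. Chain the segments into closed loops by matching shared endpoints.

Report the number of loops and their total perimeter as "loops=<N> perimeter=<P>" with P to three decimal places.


loops=1 perimeter=8.555

Straddling triangles (12 of 32):
  (v6,v0,v8) [++-] → (-0.7049, 0.7049, -1.13448)–(-0.7049, 1.18896, -0.855)  len=0.5589
  (v6,v8,v7) [+-+] → (-0.7049, 1.18896, -0.855)–(-0.7049, 1.18896, -0.296049)  len=0.5590
  (v7,v8,v9) [+--] → (-0.7049, 1.18896, -0.296049)–(-0.7049, 1.18896, 0.855)  len=1.1510
  (v7,v9,v3) [+-+] → (-0.7049, 1.18896, 0.855)–(-0.7049, 0.7049, 1.13448)  len=0.5589
  (v8,v0,v10) [-+-] → (-0.7049, 0.7049, -1.13448)–(-0.7049, 0, -1.30302)  len=0.7248
  (v9,v11,v3) [--+] → (-0.7049, 0, 1.30302)–(-0.7049, 0.7049, 1.13448)  len=0.7248
  (v10,v0,v12) [-+-] → (-0.7049, 0, -1.30302)–(-0.7049, -0.7049, -1.13448)  len=0.7248
  (v11,v13,v3) [--+] → (-0.7049, -0.7049, 1.13448)–(-0.7049, 0, 1.30302)  len=0.7248
  (v12,v0,v14) [-++] → (-0.7049, -0.7049, -1.13448)–(-0.7049, -1.18896, -0.855)  len=0.5589
  (v12,v14,v13) [-+-] → (-0.7049, -1.18896, -0.855)–(-0.7049, -1.18896, 0.296049)  len=1.1510
  (v13,v14,v15) [-++] → (-0.7049, -1.18896, 0.296049)–(-0.7049, -1.18896, 0.855)  len=0.5590
  (v13,v15,v3) [-++] → (-0.7049, -1.18896, 0.855)–(-0.7049, -0.7049, 1.13448)  len=0.5589

Chained into 1 loop(s):
  loop 1: 12 segments, perimeter = 8.5549
Total perimeter = 8.555


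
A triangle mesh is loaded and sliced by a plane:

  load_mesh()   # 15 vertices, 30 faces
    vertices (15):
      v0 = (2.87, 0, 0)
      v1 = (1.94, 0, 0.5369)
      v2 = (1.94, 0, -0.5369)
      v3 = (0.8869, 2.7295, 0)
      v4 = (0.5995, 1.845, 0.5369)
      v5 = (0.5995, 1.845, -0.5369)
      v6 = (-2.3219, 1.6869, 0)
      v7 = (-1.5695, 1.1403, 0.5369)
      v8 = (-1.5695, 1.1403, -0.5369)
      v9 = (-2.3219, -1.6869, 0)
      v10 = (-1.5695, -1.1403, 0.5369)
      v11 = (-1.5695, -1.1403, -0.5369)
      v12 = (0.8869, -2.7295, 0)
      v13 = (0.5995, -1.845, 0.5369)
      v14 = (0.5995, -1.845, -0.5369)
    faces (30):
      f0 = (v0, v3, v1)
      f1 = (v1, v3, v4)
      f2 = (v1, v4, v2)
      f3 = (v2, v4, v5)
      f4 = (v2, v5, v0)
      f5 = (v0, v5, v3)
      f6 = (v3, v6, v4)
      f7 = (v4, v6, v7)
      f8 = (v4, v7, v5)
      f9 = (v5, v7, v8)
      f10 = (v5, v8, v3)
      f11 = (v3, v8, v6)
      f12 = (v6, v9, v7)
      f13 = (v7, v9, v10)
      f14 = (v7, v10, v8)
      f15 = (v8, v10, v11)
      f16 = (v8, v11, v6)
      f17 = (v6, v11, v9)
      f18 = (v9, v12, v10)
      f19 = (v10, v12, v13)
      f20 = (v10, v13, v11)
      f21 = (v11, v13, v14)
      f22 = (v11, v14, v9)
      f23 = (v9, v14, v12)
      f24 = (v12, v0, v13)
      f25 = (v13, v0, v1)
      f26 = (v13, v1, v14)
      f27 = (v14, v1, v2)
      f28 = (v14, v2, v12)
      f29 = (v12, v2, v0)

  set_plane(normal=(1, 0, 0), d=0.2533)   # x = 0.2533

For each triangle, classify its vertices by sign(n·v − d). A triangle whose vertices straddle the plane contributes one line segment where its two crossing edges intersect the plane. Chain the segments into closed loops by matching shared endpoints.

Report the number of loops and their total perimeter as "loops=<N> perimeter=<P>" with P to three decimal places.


Straddling triangles (12 of 30):
  (v3,v6,v4) [+-+] → (0.2533, 2.52363, 0)–(0.2533, 1.82626, 0.473275)  len=0.8428
  (v4,v6,v7) [+--] → (0.2533, 1.82626, 0.473275)–(0.2533, 1.73252, 0.5369)  len=0.1133
  (v4,v7,v5) [+-+] → (0.2533, 1.73252, 0.5369)–(0.2533, 1.73252, -0.365508)  len=0.9024
  (v5,v7,v8) [+--] → (0.2533, 1.73252, -0.365508)–(0.2533, 1.73252, -0.5369)  len=0.1714
  (v5,v8,v3) [+-+] → (0.2533, 1.73252, -0.5369)–(0.2533, 2.31958, -0.138487)  len=0.7095
  (v3,v8,v6) [+--] → (0.2533, 2.31958, -0.138487)–(0.2533, 2.52363, 0)  len=0.2466
  (v9,v12,v10) [-+-] → (0.2533, -2.52363, 0)–(0.2533, -2.31958, 0.138487)  len=0.2466
  (v10,v12,v13) [-++] → (0.2533, -2.31958, 0.138487)–(0.2533, -1.73252, 0.5369)  len=0.7095
  (v10,v13,v11) [-+-] → (0.2533, -1.73252, 0.5369)–(0.2533, -1.73252, 0.365508)  len=0.1714
  (v11,v13,v14) [-++] → (0.2533, -1.73252, 0.365508)–(0.2533, -1.73252, -0.5369)  len=0.9024
  (v11,v14,v9) [-+-] → (0.2533, -1.73252, -0.5369)–(0.2533, -1.82626, -0.473275)  len=0.1133
  (v9,v14,v12) [-++] → (0.2533, -1.82626, -0.473275)–(0.2533, -2.52363, 0)  len=0.8428

Chained into 2 loop(s):
  loop 1: 6 segments, perimeter = 2.9860
  loop 2: 6 segments, perimeter = 2.9860
Total perimeter = 5.972

loops=2 perimeter=5.972


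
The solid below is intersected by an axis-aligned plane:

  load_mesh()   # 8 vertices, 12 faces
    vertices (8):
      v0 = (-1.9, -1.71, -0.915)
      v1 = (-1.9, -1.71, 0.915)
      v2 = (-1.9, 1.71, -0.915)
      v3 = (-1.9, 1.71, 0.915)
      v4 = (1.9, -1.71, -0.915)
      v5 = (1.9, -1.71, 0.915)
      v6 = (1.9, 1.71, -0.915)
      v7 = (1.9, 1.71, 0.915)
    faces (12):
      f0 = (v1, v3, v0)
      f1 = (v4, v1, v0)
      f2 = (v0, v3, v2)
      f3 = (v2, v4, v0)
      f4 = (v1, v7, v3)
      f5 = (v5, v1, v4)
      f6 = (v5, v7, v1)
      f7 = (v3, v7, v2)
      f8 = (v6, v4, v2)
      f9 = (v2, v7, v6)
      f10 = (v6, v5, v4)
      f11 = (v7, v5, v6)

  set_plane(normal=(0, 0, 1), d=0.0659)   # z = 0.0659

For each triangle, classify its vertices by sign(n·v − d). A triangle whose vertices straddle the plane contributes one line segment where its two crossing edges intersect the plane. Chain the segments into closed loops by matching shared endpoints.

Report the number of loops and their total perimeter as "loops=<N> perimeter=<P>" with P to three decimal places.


loops=1 perimeter=14.440

Straddling triangles (8 of 12):
  (v1,v3,v0) [++-] → (-1.9, 0.123157, 0.0659)–(-1.9, -1.71, 0.0659)  len=1.8332
  (v4,v1,v0) [-+-] → (-0.136842, -1.71, 0.0659)–(-1.9, -1.71, 0.0659)  len=1.7632
  (v0,v3,v2) [-+-] → (-1.9, 0.123157, 0.0659)–(-1.9, 1.71, 0.0659)  len=1.5868
  (v5,v1,v4) [++-] → (-0.136842, -1.71, 0.0659)–(1.9, -1.71, 0.0659)  len=2.0368
  (v3,v7,v2) [++-] → (0.136842, 1.71, 0.0659)–(-1.9, 1.71, 0.0659)  len=2.0368
  (v2,v7,v6) [-+-] → (0.136842, 1.71, 0.0659)–(1.9, 1.71, 0.0659)  len=1.7632
  (v6,v5,v4) [-+-] → (1.9, -0.123157, 0.0659)–(1.9, -1.71, 0.0659)  len=1.5868
  (v7,v5,v6) [++-] → (1.9, -0.123157, 0.0659)–(1.9, 1.71, 0.0659)  len=1.8332

Chained into 1 loop(s):
  loop 1: 8 segments, perimeter = 14.4400
Total perimeter = 14.440


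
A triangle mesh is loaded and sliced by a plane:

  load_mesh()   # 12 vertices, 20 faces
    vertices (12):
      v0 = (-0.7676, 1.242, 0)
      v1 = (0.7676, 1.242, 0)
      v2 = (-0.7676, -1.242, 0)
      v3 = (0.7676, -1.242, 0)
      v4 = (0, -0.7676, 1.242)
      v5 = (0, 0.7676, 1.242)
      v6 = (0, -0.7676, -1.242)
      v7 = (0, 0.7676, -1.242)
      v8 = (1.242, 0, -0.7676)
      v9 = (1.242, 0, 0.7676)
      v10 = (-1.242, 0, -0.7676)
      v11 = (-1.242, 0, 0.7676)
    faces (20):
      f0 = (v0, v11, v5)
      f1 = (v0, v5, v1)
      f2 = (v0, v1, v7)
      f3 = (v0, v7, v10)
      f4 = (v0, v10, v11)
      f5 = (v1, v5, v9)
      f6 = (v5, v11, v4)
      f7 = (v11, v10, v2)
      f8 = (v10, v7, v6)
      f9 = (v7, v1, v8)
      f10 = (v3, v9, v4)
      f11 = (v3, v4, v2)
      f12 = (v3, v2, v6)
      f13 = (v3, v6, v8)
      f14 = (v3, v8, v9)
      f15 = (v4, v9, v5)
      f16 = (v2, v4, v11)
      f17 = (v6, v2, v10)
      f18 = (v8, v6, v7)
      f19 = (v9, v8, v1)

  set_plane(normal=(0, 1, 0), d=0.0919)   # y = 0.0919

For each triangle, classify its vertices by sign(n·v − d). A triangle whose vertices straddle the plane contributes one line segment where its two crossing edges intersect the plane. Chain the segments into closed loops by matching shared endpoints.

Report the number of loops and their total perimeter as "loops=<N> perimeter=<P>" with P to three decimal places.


Straddling triangles (10 of 20):
  (v0,v11,v5) [+-+] → (-1.2069, 0.0919, 0.710803)–(-1.0933, 0.0919, 0.824397)  len=0.1606
  (v0,v7,v10) [++-] → (-1.0933, 0.0919, -0.824397)–(-1.2069, 0.0919, -0.710803)  len=0.1606
  (v0,v10,v11) [+--] → (-1.2069, 0.0919, -0.710803)–(-1.2069, 0.0919, 0.710803)  len=1.4216
  (v1,v5,v9) [++-] → (1.0933, 0.0919, 0.824397)–(1.2069, 0.0919, 0.710803)  len=0.1606
  (v5,v11,v4) [+--] → (-1.0933, 0.0919, 0.824397)–(0, 0.0919, 1.242)  len=1.1703
  (v10,v7,v6) [-+-] → (-1.0933, 0.0919, -0.824397)–(0, 0.0919, -1.242)  len=1.1703
  (v7,v1,v8) [++-] → (1.2069, 0.0919, -0.710803)–(1.0933, 0.0919, -0.824397)  len=0.1606
  (v4,v9,v5) [--+] → (1.0933, 0.0919, 0.824397)–(0, 0.0919, 1.242)  len=1.1703
  (v8,v6,v7) [--+] → (0, 0.0919, -1.242)–(1.0933, 0.0919, -0.824397)  len=1.1703
  (v9,v8,v1) [--+] → (1.2069, 0.0919, -0.710803)–(1.2069, 0.0919, 0.710803)  len=1.4216

Chained into 1 loop(s):
  loop 1: 10 segments, perimeter = 8.1672
Total perimeter = 8.167

loops=1 perimeter=8.167


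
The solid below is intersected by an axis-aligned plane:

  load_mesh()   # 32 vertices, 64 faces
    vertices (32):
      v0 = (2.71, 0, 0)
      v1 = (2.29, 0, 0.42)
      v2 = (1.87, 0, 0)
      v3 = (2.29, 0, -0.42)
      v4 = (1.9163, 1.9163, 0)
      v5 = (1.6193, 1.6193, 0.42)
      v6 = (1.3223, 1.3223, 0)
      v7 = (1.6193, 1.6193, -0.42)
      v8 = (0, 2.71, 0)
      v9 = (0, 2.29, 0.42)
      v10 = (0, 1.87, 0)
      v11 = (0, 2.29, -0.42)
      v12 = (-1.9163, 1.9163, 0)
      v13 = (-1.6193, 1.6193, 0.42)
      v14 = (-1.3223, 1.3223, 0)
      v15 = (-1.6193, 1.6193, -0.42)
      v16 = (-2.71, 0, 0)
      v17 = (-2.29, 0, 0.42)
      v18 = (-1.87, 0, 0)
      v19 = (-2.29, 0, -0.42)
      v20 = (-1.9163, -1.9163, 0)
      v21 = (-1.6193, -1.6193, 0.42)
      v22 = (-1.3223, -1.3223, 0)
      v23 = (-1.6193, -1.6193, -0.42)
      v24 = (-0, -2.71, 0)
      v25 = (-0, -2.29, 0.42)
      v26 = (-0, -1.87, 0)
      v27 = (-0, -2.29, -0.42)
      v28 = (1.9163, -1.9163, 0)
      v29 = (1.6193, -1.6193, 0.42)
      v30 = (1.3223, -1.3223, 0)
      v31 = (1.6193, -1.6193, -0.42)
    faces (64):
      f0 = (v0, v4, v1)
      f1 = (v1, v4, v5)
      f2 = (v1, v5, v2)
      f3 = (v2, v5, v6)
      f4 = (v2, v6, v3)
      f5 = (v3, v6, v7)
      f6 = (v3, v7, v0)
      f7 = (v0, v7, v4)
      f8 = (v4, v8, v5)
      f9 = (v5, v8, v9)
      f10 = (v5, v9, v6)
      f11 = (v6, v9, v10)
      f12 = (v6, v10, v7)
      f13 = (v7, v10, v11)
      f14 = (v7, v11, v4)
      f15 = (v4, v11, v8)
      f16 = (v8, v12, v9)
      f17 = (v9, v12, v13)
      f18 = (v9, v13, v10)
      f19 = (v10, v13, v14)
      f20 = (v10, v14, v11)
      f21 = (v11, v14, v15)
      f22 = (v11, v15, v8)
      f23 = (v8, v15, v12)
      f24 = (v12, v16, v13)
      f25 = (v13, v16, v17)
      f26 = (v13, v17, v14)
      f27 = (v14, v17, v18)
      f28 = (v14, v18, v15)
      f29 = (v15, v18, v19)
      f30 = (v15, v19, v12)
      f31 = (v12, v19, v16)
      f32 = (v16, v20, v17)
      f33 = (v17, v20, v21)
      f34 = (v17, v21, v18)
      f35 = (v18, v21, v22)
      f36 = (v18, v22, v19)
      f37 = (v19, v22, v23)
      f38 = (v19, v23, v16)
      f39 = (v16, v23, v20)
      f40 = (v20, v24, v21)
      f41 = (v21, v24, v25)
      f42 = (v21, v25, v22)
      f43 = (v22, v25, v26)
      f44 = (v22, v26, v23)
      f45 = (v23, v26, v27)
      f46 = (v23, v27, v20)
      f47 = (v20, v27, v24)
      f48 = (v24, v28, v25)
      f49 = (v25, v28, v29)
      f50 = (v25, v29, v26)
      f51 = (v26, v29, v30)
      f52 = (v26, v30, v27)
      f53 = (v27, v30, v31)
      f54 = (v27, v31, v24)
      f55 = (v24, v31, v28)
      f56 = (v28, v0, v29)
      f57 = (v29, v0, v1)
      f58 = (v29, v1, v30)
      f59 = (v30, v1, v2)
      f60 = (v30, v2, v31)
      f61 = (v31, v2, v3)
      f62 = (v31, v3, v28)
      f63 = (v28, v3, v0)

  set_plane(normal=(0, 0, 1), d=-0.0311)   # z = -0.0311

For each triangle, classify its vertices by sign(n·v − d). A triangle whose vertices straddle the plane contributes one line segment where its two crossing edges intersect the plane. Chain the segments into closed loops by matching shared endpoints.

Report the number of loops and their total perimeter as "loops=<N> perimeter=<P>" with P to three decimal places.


loops=2 perimeter=28.043

Straddling triangles (32 of 64):
  (v2,v6,v3) [++-] → (1.39396, 1.22439, -0.0311)–(1.9011, 0, -0.0311)  len=1.3253
  (v3,v6,v7) [-+-] → (1.39396, 1.22439, -0.0311)–(1.34429, 1.34429, -0.0311)  len=0.1298
  (v3,v7,v0) [--+] → (2.62924, 0.119905, -0.0311)–(2.6789, 0, -0.0311)  len=0.1298
  (v0,v7,v4) [+-+] → (2.62924, 0.119905, -0.0311)–(1.89431, 1.89431, -0.0311)  len=1.9206
  (v6,v10,v7) [++-] → (0.119905, 1.85144, -0.0311)–(1.34429, 1.34429, -0.0311)  len=1.3253
  (v7,v10,v11) [-+-] → (0.119905, 1.85144, -0.0311)–(0, 1.9011, -0.0311)  len=0.1298
  (v7,v11,v4) [--+] → (1.7744, 1.94397, -0.0311)–(1.89431, 1.89431, -0.0311)  len=0.1298
  (v4,v11,v8) [+-+] → (1.7744, 1.94397, -0.0311)–(0, 2.6789, -0.0311)  len=1.9206
  (v10,v14,v11) [++-] → (-1.22439, 1.39396, -0.0311)–(0, 1.9011, -0.0311)  len=1.3253
  (v11,v14,v15) [-+-] → (-1.22439, 1.39396, -0.0311)–(-1.34429, 1.34429, -0.0311)  len=0.1298
  (v11,v15,v8) [--+] → (-0.119905, 2.62924, -0.0311)–(0, 2.6789, -0.0311)  len=0.1298
  (v8,v15,v12) [+-+] → (-0.119905, 2.62924, -0.0311)–(-1.89431, 1.89431, -0.0311)  len=1.9206
  (v14,v18,v15) [++-] → (-1.85144, 0.119905, -0.0311)–(-1.34429, 1.34429, -0.0311)  len=1.3253
  (v15,v18,v19) [-+-] → (-1.85144, 0.119905, -0.0311)–(-1.9011, 0, -0.0311)  len=0.1298
  (v15,v19,v12) [--+] → (-1.94397, 1.7744, -0.0311)–(-1.89431, 1.89431, -0.0311)  len=0.1298
  (v12,v19,v16) [+-+] → (-1.94397, 1.7744, -0.0311)–(-2.6789, 0, -0.0311)  len=1.9206
  (v18,v22,v19) [++-] → (-1.39396, -1.22439, -0.0311)–(-1.9011, 0, -0.0311)  len=1.3253
  (v19,v22,v23) [-+-] → (-1.39396, -1.22439, -0.0311)–(-1.34429, -1.34429, -0.0311)  len=0.1298
  (v19,v23,v16) [--+] → (-2.62924, -0.119905, -0.0311)–(-2.6789, 0, -0.0311)  len=0.1298
  (v16,v23,v20) [+-+] → (-2.62924, -0.119905, -0.0311)–(-1.89431, -1.89431, -0.0311)  len=1.9206
  (v22,v26,v23) [++-] → (-0.119905, -1.85144, -0.0311)–(-1.34429, -1.34429, -0.0311)  len=1.3253
  (v23,v26,v27) [-+-] → (-0.119905, -1.85144, -0.0311)–(0, -1.9011, -0.0311)  len=0.1298
  (v23,v27,v20) [--+] → (-1.7744, -1.94397, -0.0311)–(-1.89431, -1.89431, -0.0311)  len=0.1298
  (v20,v27,v24) [+-+] → (-1.7744, -1.94397, -0.0311)–(0, -2.6789, -0.0311)  len=1.9206
  (v26,v30,v27) [++-] → (1.22439, -1.39396, -0.0311)–(0, -1.9011, -0.0311)  len=1.3253
  (v27,v30,v31) [-+-] → (1.22439, -1.39396, -0.0311)–(1.34429, -1.34429, -0.0311)  len=0.1298
  (v27,v31,v24) [--+] → (0.119905, -2.62924, -0.0311)–(0, -2.6789, -0.0311)  len=0.1298
  (v24,v31,v28) [+-+] → (0.119905, -2.62924, -0.0311)–(1.89431, -1.89431, -0.0311)  len=1.9206
  (v30,v2,v31) [++-] → (1.85144, -0.119905, -0.0311)–(1.34429, -1.34429, -0.0311)  len=1.3253
  (v31,v2,v3) [-+-] → (1.85144, -0.119905, -0.0311)–(1.9011, 0, -0.0311)  len=0.1298
  (v31,v3,v28) [--+] → (1.94397, -1.7744, -0.0311)–(1.89431, -1.89431, -0.0311)  len=0.1298
  (v28,v3,v0) [+-+] → (1.94397, -1.7744, -0.0311)–(2.6789, 0, -0.0311)  len=1.9206

Chained into 2 loop(s):
  loop 1: 16 segments, perimeter = 11.6404
  loop 2: 16 segments, perimeter = 16.4029
Total perimeter = 28.043


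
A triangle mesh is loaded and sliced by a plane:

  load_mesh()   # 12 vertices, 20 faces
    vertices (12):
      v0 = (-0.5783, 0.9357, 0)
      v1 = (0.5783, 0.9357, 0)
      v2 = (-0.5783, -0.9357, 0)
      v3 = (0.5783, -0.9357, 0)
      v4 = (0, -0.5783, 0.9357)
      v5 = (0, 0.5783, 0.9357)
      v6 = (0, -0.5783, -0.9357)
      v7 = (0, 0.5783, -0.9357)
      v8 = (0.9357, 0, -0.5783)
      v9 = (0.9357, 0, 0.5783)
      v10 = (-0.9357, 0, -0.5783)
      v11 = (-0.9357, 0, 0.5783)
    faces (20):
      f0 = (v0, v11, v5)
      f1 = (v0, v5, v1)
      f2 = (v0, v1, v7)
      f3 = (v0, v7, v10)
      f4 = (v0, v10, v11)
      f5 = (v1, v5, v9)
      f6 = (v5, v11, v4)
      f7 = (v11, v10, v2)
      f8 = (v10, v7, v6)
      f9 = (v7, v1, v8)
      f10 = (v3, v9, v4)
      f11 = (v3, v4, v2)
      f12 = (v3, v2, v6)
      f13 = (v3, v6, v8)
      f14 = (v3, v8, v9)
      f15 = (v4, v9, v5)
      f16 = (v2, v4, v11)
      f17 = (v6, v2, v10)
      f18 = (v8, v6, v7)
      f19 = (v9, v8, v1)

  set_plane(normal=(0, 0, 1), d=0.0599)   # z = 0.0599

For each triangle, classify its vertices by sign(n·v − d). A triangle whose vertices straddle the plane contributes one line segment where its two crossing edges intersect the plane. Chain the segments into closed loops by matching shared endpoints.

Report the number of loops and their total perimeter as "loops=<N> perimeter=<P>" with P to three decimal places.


Straddling triangles (10 of 20):
  (v0,v11,v5) [-++] → (-0.615319, 0.838781, 0.0599)–(-0.541279, 0.912821, 0.0599)  len=0.1047
  (v0,v5,v1) [-+-] → (-0.541279, 0.912821, 0.0599)–(0.541279, 0.912821, 0.0599)  len=1.0826
  (v0,v10,v11) [--+] → (-0.9357, 0, 0.0599)–(-0.615319, 0.838781, 0.0599)  len=0.8979
  (v1,v5,v9) [-++] → (0.541279, 0.912821, 0.0599)–(0.615319, 0.838781, 0.0599)  len=0.1047
  (v11,v10,v2) [+--] → (-0.9357, 0, 0.0599)–(-0.615319, -0.838781, 0.0599)  len=0.8979
  (v3,v9,v4) [-++] → (0.615319, -0.838781, 0.0599)–(0.541279, -0.912821, 0.0599)  len=0.1047
  (v3,v4,v2) [-+-] → (0.541279, -0.912821, 0.0599)–(-0.541279, -0.912821, 0.0599)  len=1.0826
  (v3,v8,v9) [--+] → (0.9357, 0, 0.0599)–(0.615319, -0.838781, 0.0599)  len=0.8979
  (v2,v4,v11) [-++] → (-0.541279, -0.912821, 0.0599)–(-0.615319, -0.838781, 0.0599)  len=0.1047
  (v9,v8,v1) [+--] → (0.9357, 0, 0.0599)–(0.615319, 0.838781, 0.0599)  len=0.8979

Chained into 1 loop(s):
  loop 1: 10 segments, perimeter = 6.1755
Total perimeter = 6.175

loops=1 perimeter=6.175


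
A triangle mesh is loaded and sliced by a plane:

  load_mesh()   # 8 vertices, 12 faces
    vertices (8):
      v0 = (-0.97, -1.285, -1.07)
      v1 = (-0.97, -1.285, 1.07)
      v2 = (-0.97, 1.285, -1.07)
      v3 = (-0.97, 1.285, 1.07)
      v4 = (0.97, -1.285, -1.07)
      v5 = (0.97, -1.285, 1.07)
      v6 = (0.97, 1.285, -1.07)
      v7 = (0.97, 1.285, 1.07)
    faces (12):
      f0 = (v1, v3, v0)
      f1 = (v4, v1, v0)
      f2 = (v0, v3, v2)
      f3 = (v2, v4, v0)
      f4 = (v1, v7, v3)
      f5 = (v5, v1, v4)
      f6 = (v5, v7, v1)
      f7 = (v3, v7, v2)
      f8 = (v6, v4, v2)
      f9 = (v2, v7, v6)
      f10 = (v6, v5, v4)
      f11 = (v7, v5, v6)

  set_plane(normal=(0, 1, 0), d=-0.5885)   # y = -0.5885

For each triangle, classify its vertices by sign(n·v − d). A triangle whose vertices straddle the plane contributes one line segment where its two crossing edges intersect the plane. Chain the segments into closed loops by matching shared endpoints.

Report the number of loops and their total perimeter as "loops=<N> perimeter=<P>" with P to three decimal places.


loops=1 perimeter=8.160

Straddling triangles (8 of 12):
  (v1,v3,v0) [-+-] → (-0.97, -0.5885, 1.07)–(-0.97, -0.5885, -0.490035)  len=1.5600
  (v0,v3,v2) [-++] → (-0.97, -0.5885, -0.490035)–(-0.97, -0.5885, -1.07)  len=0.5800
  (v2,v4,v0) [+--] → (0.444237, -0.5885, -1.07)–(-0.97, -0.5885, -1.07)  len=1.4142
  (v1,v7,v3) [-++] → (-0.444237, -0.5885, 1.07)–(-0.97, -0.5885, 1.07)  len=0.5258
  (v5,v7,v1) [-+-] → (0.97, -0.5885, 1.07)–(-0.444237, -0.5885, 1.07)  len=1.4142
  (v6,v4,v2) [+-+] → (0.97, -0.5885, -1.07)–(0.444237, -0.5885, -1.07)  len=0.5258
  (v6,v5,v4) [+--] → (0.97, -0.5885, 0.490035)–(0.97, -0.5885, -1.07)  len=1.5600
  (v7,v5,v6) [+-+] → (0.97, -0.5885, 1.07)–(0.97, -0.5885, 0.490035)  len=0.5800

Chained into 1 loop(s):
  loop 1: 8 segments, perimeter = 8.1600
Total perimeter = 8.160


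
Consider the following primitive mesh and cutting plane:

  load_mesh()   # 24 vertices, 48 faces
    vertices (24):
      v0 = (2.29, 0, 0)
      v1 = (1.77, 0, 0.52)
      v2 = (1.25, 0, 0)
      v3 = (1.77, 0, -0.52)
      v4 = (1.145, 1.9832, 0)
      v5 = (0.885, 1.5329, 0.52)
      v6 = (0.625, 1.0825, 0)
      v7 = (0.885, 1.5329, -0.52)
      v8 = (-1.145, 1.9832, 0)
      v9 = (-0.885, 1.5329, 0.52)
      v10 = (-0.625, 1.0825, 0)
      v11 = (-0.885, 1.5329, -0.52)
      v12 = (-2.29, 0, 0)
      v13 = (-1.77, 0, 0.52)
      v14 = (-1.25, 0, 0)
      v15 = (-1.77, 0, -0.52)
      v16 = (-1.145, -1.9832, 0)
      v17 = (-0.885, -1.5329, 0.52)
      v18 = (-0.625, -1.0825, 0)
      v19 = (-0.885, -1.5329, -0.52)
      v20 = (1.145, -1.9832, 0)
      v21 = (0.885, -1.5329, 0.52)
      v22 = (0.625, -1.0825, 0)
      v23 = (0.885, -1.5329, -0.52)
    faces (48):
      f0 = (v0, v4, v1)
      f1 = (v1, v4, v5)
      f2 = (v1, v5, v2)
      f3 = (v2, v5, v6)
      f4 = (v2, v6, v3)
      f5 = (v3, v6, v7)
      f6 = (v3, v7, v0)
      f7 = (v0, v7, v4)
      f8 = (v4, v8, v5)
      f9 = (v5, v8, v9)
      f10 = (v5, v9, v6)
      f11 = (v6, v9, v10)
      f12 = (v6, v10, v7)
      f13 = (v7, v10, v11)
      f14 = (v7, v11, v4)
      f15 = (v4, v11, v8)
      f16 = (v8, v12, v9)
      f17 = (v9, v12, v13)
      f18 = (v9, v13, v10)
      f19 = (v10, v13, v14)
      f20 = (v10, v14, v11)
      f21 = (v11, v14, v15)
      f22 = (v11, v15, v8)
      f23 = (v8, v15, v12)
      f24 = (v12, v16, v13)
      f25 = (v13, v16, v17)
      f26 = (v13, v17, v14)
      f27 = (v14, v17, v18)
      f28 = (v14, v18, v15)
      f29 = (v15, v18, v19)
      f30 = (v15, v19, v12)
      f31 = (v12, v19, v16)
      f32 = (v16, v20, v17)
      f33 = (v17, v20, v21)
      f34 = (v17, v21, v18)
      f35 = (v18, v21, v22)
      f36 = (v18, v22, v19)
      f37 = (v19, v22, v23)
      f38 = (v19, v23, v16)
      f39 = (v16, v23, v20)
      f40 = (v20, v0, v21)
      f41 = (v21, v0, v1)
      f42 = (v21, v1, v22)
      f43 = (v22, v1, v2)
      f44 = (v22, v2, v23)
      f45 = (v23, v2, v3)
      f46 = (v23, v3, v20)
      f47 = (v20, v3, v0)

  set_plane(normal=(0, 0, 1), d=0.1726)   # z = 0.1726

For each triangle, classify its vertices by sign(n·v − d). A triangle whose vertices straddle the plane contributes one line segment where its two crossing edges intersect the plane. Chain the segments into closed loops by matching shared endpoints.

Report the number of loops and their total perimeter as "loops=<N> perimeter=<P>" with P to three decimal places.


Straddling triangles (24 of 48):
  (v0,v4,v1) [--+] → (1.35245, 1.32493, 0.1726)–(2.1174, 0, 0.1726)  len=1.5299
  (v1,v4,v5) [+-+] → (1.35245, 1.32493, 0.1726)–(1.0587, 1.83374, 0.1726)  len=0.5875
  (v1,v5,v2) [++-] → (1.12885, 0.508805, 0.1726)–(1.4226, 0, 0.1726)  len=0.5875
  (v2,v5,v6) [-+-] → (1.12885, 0.508805, 0.1726)–(0.7113, 1.232, 0.1726)  len=0.8351
  (v4,v8,v5) [--+] → (-0.471196, 1.83374, 0.1726)–(1.0587, 1.83374, 0.1726)  len=1.5299
  (v5,v8,v9) [+-+] → (-0.471196, 1.83374, 0.1726)–(-1.0587, 1.83374, 0.1726)  len=0.5875
  (v5,v9,v6) [++-] → (0.123796, 1.232, 0.1726)–(0.7113, 1.232, 0.1726)  len=0.5875
  (v6,v9,v10) [-+-] → (0.123796, 1.232, 0.1726)–(-0.7113, 1.232, 0.1726)  len=0.8351
  (v8,v12,v9) [--+] → (-1.82365, 0.508805, 0.1726)–(-1.0587, 1.83374, 0.1726)  len=1.5299
  (v9,v12,v13) [+-+] → (-1.82365, 0.508805, 0.1726)–(-2.1174, 0, 0.1726)  len=0.5875
  (v9,v13,v10) [++-] → (-1.00505, 0.723193, 0.1726)–(-0.7113, 1.232, 0.1726)  len=0.5875
  (v10,v13,v14) [-+-] → (-1.00505, 0.723193, 0.1726)–(-1.4226, 0, 0.1726)  len=0.8351
  (v12,v16,v13) [--+] → (-1.35245, -1.32493, 0.1726)–(-2.1174, 0, 0.1726)  len=1.5299
  (v13,v16,v17) [+-+] → (-1.35245, -1.32493, 0.1726)–(-1.0587, -1.83374, 0.1726)  len=0.5875
  (v13,v17,v14) [++-] → (-1.12885, -0.508805, 0.1726)–(-1.4226, 0, 0.1726)  len=0.5875
  (v14,v17,v18) [-+-] → (-1.12885, -0.508805, 0.1726)–(-0.7113, -1.232, 0.1726)  len=0.8351
  (v16,v20,v17) [--+] → (0.471196, -1.83374, 0.1726)–(-1.0587, -1.83374, 0.1726)  len=1.5299
  (v17,v20,v21) [+-+] → (0.471196, -1.83374, 0.1726)–(1.0587, -1.83374, 0.1726)  len=0.5875
  (v17,v21,v18) [++-] → (-0.123796, -1.232, 0.1726)–(-0.7113, -1.232, 0.1726)  len=0.5875
  (v18,v21,v22) [-+-] → (-0.123796, -1.232, 0.1726)–(0.7113, -1.232, 0.1726)  len=0.8351
  (v20,v0,v21) [--+] → (1.82365, -0.508805, 0.1726)–(1.0587, -1.83374, 0.1726)  len=1.5299
  (v21,v0,v1) [+-+] → (1.82365, -0.508805, 0.1726)–(2.1174, 0, 0.1726)  len=0.5875
  (v21,v1,v22) [++-] → (1.00505, -0.723193, 0.1726)–(0.7113, -1.232, 0.1726)  len=0.5875
  (v22,v1,v2) [-+-] → (1.00505, -0.723193, 0.1726)–(1.4226, 0, 0.1726)  len=0.8351

Chained into 2 loop(s):
  loop 1: 12 segments, perimeter = 12.7044
  loop 2: 12 segments, perimeter = 8.5356
Total perimeter = 21.240

loops=2 perimeter=21.240


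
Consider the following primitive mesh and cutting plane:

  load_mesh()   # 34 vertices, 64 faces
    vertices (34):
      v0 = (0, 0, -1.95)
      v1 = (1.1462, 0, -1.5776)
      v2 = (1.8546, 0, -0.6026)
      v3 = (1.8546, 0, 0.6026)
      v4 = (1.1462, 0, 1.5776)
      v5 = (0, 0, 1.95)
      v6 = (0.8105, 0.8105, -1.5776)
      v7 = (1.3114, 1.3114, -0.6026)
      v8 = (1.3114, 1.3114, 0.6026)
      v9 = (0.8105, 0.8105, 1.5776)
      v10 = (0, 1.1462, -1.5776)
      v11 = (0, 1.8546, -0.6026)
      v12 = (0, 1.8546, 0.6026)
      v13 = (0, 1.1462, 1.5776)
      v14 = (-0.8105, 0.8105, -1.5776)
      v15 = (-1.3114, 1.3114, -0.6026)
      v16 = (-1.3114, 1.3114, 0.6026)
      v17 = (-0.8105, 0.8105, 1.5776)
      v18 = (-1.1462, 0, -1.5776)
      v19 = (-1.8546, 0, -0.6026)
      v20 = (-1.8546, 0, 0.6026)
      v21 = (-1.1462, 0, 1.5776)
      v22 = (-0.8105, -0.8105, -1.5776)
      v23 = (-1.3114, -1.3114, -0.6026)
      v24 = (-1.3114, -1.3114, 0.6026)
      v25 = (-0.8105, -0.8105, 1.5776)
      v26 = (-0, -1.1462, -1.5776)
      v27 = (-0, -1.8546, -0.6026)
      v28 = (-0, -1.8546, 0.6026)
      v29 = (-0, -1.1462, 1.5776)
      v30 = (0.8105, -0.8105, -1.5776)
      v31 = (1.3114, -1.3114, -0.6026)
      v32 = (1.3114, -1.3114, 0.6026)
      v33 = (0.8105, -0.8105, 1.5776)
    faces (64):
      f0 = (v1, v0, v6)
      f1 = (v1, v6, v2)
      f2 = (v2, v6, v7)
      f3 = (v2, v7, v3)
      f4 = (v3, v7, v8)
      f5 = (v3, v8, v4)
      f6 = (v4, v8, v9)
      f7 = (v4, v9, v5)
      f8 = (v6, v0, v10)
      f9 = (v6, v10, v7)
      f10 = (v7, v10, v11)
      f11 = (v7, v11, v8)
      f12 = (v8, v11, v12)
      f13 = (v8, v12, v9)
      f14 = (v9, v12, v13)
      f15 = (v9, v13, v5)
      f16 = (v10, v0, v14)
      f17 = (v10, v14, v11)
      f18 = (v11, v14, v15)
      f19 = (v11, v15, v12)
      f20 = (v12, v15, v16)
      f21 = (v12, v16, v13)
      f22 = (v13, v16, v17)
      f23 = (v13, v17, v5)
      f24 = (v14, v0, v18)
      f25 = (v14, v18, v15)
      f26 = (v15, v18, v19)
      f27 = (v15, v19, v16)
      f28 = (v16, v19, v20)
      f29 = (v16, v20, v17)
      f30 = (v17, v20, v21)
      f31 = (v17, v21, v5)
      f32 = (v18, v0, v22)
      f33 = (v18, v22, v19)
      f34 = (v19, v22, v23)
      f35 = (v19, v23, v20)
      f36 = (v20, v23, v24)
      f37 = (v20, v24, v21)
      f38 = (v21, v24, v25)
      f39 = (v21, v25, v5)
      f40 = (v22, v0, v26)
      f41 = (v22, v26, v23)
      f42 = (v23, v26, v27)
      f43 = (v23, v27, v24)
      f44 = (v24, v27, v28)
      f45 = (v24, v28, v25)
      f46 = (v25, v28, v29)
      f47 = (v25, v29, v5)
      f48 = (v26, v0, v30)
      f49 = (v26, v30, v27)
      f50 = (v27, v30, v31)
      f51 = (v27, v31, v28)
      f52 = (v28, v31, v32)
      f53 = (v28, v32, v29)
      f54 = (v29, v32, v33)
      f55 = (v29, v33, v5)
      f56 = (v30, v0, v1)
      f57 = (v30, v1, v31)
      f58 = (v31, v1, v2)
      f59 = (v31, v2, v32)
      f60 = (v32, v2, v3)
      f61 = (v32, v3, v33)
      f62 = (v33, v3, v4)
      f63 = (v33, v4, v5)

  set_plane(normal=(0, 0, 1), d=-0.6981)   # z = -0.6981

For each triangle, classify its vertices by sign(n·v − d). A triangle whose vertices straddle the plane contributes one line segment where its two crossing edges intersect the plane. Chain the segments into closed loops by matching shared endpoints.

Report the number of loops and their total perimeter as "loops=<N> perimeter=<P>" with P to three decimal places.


Straddling triangles (16 of 64):
  (v1,v6,v2) [--+] → (1.75233, 0.0793874, -0.6981)–(1.78521, 0, -0.6981)  len=0.0859
  (v2,v6,v7) [+-+] → (1.75233, 0.0793874, -0.6981)–(1.26234, 1.26234, -0.6981)  len=1.2804
  (v6,v10,v7) [--+] → (1.18295, 1.29522, -0.6981)–(1.26234, 1.26234, -0.6981)  len=0.0859
  (v7,v10,v11) [+-+] → (1.18295, 1.29522, -0.6981)–(0, 1.78521, -0.6981)  len=1.2804
  (v10,v14,v11) [--+] → (-0.0793874, 1.75233, -0.6981)–(0, 1.78521, -0.6981)  len=0.0859
  (v11,v14,v15) [+-+] → (-0.0793874, 1.75233, -0.6981)–(-1.26234, 1.26234, -0.6981)  len=1.2804
  (v14,v18,v15) [--+] → (-1.29522, 1.18295, -0.6981)–(-1.26234, 1.26234, -0.6981)  len=0.0859
  (v15,v18,v19) [+-+] → (-1.29522, 1.18295, -0.6981)–(-1.78521, 0, -0.6981)  len=1.2804
  (v18,v22,v19) [--+] → (-1.75233, -0.0793874, -0.6981)–(-1.78521, 0, -0.6981)  len=0.0859
  (v19,v22,v23) [+-+] → (-1.75233, -0.0793874, -0.6981)–(-1.26234, -1.26234, -0.6981)  len=1.2804
  (v22,v26,v23) [--+] → (-1.18295, -1.29522, -0.6981)–(-1.26234, -1.26234, -0.6981)  len=0.0859
  (v23,v26,v27) [+-+] → (-1.18295, -1.29522, -0.6981)–(0, -1.78521, -0.6981)  len=1.2804
  (v26,v30,v27) [--+] → (0.0793874, -1.75233, -0.6981)–(0, -1.78521, -0.6981)  len=0.0859
  (v27,v30,v31) [+-+] → (0.0793874, -1.75233, -0.6981)–(1.26234, -1.26234, -0.6981)  len=1.2804
  (v30,v1,v31) [--+] → (1.29522, -1.18295, -0.6981)–(1.26234, -1.26234, -0.6981)  len=0.0859
  (v31,v1,v2) [+-+] → (1.29522, -1.18295, -0.6981)–(1.78521, 0, -0.6981)  len=1.2804

Chained into 1 loop(s):
  loop 1: 16 segments, perimeter = 10.9307
Total perimeter = 10.931

loops=1 perimeter=10.931
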